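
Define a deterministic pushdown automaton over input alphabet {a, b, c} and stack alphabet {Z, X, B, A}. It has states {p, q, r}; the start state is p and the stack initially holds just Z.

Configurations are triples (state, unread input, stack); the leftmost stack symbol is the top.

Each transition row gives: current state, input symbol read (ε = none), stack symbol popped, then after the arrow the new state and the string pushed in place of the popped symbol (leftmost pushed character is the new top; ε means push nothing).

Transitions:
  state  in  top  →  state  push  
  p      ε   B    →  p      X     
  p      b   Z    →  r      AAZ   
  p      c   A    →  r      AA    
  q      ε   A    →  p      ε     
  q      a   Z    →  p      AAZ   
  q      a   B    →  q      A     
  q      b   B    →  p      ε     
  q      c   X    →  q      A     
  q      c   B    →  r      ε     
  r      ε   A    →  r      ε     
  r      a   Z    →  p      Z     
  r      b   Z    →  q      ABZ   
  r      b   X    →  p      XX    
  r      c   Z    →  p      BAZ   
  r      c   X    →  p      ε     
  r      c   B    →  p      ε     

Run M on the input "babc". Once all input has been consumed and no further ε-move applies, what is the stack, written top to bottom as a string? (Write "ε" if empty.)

(p, babc, Z) ⊢ (r, abc, AAZ) ⊢ (r, abc, AZ) ⊢ (r, abc, Z) ⊢ (p, bc, Z) ⊢ (r, c, AAZ) ⊢ (r, c, AZ) ⊢ (r, c, Z) ⊢ (p, ε, BAZ) ⊢ (p, ε, XAZ)
All input consumed in state p with stack XAZ.

XAZ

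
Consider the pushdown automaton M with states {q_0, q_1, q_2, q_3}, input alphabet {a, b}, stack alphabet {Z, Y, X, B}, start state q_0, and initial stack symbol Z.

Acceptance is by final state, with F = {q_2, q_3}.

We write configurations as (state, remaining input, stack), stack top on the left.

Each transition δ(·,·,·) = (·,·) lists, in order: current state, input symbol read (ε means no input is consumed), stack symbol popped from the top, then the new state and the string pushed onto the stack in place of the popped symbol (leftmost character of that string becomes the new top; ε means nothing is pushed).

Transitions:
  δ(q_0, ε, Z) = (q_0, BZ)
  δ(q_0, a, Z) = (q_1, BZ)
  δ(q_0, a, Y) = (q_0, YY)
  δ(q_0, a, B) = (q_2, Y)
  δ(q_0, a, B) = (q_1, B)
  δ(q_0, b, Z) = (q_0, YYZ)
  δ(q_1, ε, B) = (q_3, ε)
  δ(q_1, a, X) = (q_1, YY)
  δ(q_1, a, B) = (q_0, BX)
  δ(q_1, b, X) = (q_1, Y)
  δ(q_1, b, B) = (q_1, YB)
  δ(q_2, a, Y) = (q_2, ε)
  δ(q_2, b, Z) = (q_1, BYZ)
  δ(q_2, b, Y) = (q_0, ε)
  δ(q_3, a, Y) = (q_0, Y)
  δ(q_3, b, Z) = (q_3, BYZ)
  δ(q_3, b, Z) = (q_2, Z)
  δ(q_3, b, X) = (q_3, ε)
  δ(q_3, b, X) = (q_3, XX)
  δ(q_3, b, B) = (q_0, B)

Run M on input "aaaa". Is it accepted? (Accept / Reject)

Accept

One accepting computation: (q_0, aaaa, Z) ⊢ (q_1, aaa, BZ) ⊢ (q_0, aa, BXZ) ⊢ (q_2, a, YXZ) ⊢ (q_2, ε, XZ)
All input consumed and state q_2 ∈ F.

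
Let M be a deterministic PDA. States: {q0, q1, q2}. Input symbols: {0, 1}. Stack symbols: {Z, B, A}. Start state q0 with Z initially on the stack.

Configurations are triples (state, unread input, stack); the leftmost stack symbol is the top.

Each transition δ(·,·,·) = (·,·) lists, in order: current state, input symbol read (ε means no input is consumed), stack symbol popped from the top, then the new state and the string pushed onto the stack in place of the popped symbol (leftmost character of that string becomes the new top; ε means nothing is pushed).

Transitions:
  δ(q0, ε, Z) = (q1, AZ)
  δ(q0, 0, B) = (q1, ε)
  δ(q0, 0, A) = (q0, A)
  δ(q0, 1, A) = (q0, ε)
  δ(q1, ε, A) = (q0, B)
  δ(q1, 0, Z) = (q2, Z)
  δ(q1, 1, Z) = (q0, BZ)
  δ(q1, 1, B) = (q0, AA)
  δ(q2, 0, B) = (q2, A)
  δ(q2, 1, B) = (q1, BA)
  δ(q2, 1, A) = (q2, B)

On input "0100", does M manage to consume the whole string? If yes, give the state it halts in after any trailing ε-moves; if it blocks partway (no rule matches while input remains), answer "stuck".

q2

(q0, 0100, Z)
  ε-move, top Z: go to q1, push AZ → (q1, 0100, AZ)
  ε-move, top A: go to q0, push B → (q0, 0100, BZ)
  read 0, top B: go to q1, push ε → (q1, 100, Z)
  read 1, top Z: go to q0, push BZ → (q0, 00, BZ)
  read 0, top B: go to q1, push ε → (q1, 0, Z)
  read 0, top Z: go to q2, push Z → (q2, ε, Z)
All input consumed; M is in state q2.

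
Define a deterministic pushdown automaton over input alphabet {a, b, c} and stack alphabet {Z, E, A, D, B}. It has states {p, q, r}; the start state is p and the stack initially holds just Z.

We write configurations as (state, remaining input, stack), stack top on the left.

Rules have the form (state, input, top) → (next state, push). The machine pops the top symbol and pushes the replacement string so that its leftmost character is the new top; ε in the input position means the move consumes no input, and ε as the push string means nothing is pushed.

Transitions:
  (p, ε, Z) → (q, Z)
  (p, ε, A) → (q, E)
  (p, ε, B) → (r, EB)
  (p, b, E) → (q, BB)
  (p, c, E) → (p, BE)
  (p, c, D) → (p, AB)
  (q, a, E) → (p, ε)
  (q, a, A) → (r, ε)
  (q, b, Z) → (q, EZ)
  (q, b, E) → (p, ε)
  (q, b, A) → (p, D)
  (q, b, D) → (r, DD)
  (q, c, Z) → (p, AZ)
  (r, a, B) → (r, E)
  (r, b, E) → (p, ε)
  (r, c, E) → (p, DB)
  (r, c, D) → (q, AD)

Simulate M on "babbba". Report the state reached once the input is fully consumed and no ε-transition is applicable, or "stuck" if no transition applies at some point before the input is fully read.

(p, babbba, Z) ⊢ (q, babbba, Z) ⊢ (q, abbba, EZ) ⊢ (p, bbba, Z) ⊢ (q, bbba, Z) ⊢ (q, bba, EZ) ⊢ (p, ba, Z) ⊢ (q, ba, Z) ⊢ (q, a, EZ) ⊢ (p, ε, Z) ⊢ (q, ε, Z)
All input consumed; M is in state q.

q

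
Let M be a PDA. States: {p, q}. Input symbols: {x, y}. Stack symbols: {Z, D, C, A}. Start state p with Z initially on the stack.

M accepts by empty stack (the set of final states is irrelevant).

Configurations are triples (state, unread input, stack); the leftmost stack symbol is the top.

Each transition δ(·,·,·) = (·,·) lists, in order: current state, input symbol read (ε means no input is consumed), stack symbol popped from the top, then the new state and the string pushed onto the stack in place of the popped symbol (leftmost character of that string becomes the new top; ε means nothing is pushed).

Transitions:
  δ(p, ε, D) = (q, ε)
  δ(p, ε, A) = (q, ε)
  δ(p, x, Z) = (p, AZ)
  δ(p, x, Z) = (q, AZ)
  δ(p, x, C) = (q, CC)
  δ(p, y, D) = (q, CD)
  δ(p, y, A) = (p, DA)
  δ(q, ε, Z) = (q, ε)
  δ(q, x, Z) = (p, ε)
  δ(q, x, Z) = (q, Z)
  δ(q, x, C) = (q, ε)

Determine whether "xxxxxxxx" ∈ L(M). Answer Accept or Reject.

Accept

One accepting computation: (p, xxxxxxxx, Z) ⊢ (p, xxxxxxx, AZ) ⊢ (q, xxxxxxx, Z) ⊢ (q, xxxxxx, Z) ⊢ (q, xxxxx, Z) ⊢ (q, xxxx, Z) ⊢ (q, xxx, Z) ⊢ (q, xx, Z) ⊢ (q, x, Z) ⊢ (p, ε, ε)
All input consumed and the stack is empty.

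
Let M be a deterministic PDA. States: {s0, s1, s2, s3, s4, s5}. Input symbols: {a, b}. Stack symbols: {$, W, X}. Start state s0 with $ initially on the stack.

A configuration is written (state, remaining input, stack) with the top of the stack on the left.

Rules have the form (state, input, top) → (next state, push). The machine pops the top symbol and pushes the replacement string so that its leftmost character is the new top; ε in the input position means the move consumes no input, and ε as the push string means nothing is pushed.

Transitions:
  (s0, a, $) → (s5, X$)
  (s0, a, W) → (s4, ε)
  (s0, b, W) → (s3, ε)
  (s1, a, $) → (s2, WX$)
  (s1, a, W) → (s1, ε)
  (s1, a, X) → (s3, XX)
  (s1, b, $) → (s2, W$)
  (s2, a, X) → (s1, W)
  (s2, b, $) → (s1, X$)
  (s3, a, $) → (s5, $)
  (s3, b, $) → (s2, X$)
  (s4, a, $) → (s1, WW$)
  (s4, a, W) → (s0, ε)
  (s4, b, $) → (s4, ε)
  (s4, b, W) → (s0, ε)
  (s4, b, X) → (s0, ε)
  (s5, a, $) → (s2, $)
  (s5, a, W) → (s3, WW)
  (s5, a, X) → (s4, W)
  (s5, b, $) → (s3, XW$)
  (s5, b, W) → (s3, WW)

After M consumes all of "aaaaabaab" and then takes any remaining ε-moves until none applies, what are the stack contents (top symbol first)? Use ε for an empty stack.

$

(s0, aaaaabaab, $)
  read a, top $: go to s5, push X$ → (s5, aaaabaab, X$)
  read a, top X: go to s4, push W → (s4, aaabaab, W$)
  read a, top W: go to s0, push ε → (s0, aabaab, $)
  read a, top $: go to s5, push X$ → (s5, abaab, X$)
  read a, top X: go to s4, push W → (s4, baab, W$)
  read b, top W: go to s0, push ε → (s0, aab, $)
  read a, top $: go to s5, push X$ → (s5, ab, X$)
  read a, top X: go to s4, push W → (s4, b, W$)
  read b, top W: go to s0, push ε → (s0, ε, $)
All input consumed in state s0 with stack $.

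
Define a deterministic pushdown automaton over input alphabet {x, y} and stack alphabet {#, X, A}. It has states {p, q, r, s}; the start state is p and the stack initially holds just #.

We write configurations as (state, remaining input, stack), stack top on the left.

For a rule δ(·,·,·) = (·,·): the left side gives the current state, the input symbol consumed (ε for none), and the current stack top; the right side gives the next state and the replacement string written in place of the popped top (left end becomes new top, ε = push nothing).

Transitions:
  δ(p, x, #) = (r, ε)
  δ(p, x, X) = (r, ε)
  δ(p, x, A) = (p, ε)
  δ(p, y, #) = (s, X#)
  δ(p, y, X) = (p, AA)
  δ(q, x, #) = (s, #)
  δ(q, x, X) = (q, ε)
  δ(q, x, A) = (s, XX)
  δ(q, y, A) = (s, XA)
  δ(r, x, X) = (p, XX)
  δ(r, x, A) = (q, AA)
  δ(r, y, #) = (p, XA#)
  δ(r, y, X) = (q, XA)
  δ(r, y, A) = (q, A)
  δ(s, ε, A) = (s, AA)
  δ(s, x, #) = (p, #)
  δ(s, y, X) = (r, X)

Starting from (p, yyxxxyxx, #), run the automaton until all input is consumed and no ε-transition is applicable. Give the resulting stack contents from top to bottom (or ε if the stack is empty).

X#

(p, yyxxxyxx, #)
  read y, top #: go to s, push X# → (s, yxxxyxx, X#)
  read y, top X: go to r, push X → (r, xxxyxx, X#)
  read x, top X: go to p, push XX → (p, xxyxx, XX#)
  read x, top X: go to r, push ε → (r, xyxx, X#)
  read x, top X: go to p, push XX → (p, yxx, XX#)
  read y, top X: go to p, push AA → (p, xx, AAX#)
  read x, top A: go to p, push ε → (p, x, AX#)
  read x, top A: go to p, push ε → (p, ε, X#)
All input consumed in state p with stack X#.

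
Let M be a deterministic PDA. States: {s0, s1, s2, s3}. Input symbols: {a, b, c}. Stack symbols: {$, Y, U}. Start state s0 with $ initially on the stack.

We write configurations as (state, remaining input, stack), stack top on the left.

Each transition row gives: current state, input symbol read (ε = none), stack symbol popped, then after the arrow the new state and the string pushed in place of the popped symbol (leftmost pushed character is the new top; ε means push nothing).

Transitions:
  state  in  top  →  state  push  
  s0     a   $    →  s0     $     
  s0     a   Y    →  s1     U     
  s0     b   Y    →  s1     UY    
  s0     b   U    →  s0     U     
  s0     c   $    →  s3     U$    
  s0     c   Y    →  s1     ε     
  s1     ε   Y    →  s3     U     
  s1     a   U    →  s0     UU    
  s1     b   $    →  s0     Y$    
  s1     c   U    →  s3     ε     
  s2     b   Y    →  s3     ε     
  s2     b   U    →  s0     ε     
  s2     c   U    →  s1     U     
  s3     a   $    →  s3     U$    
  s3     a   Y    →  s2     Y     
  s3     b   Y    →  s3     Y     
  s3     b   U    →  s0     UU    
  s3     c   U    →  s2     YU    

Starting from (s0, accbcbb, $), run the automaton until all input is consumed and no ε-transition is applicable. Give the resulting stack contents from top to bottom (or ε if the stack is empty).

UU$

(s0, accbcbb, $) ⊢ (s0, ccbcbb, $) ⊢ (s3, cbcbb, U$) ⊢ (s2, bcbb, YU$) ⊢ (s3, cbb, U$) ⊢ (s2, bb, YU$) ⊢ (s3, b, U$) ⊢ (s0, ε, UU$)
All input consumed in state s0 with stack UU$.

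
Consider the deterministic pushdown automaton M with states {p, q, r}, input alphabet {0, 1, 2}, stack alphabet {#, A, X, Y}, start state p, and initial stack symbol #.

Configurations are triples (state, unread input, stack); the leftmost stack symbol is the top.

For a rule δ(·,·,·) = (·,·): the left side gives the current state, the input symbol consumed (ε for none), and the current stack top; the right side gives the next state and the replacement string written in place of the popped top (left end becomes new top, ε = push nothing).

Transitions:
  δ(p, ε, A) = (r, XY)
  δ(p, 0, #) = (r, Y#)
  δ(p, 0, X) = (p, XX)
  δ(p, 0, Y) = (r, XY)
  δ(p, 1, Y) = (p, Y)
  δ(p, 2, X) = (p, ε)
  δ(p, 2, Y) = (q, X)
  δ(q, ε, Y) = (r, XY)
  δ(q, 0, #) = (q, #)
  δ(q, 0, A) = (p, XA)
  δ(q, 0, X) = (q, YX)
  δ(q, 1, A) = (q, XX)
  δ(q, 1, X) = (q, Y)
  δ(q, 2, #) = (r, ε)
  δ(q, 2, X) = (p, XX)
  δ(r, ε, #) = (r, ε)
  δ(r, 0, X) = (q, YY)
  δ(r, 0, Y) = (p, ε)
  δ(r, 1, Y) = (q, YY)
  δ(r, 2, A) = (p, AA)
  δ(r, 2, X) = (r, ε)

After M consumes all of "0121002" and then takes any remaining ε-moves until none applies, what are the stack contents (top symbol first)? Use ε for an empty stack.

YYYYYYY#

(p, 0121002, #)
  read 0, top #: go to r, push Y# → (r, 121002, Y#)
  read 1, top Y: go to q, push YY → (q, 21002, YY#)
  ε-move, top Y: go to r, push XY → (r, 21002, XYY#)
  read 2, top X: go to r, push ε → (r, 1002, YY#)
  read 1, top Y: go to q, push YY → (q, 002, YYY#)
  ε-move, top Y: go to r, push XY → (r, 002, XYYY#)
  read 0, top X: go to q, push YY → (q, 02, YYYYY#)
  ε-move, top Y: go to r, push XY → (r, 02, XYYYYY#)
  read 0, top X: go to q, push YY → (q, 2, YYYYYYY#)
  ε-move, top Y: go to r, push XY → (r, 2, XYYYYYYY#)
  read 2, top X: go to r, push ε → (r, ε, YYYYYYY#)
All input consumed in state r with stack YYYYYYY#.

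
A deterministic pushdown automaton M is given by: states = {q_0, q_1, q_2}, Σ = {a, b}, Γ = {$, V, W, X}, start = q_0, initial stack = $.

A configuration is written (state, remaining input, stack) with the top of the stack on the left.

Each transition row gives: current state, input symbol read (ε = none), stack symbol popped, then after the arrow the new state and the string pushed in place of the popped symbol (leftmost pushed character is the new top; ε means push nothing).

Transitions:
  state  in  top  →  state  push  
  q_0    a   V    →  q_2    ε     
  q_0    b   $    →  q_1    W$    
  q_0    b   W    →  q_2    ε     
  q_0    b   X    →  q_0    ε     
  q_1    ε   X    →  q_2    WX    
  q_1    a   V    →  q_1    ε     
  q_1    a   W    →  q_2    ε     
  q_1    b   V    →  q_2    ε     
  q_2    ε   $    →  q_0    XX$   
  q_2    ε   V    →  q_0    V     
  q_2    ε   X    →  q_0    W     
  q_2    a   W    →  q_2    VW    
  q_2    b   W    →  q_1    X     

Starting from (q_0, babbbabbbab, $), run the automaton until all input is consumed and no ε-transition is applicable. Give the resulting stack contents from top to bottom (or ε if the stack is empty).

(q_0, babbbabbbab, $)
  read b, top $: go to q_1, push W$ → (q_1, abbbabbbab, W$)
  read a, top W: go to q_2, push ε → (q_2, bbbabbbab, $)
  ε-move, top $: go to q_0, push XX$ → (q_0, bbbabbbab, XX$)
  read b, top X: go to q_0, push ε → (q_0, bbabbbab, X$)
  read b, top X: go to q_0, push ε → (q_0, babbbab, $)
  read b, top $: go to q_1, push W$ → (q_1, abbbab, W$)
  read a, top W: go to q_2, push ε → (q_2, bbbab, $)
  ε-move, top $: go to q_0, push XX$ → (q_0, bbbab, XX$)
  read b, top X: go to q_0, push ε → (q_0, bbab, X$)
  read b, top X: go to q_0, push ε → (q_0, bab, $)
  read b, top $: go to q_1, push W$ → (q_1, ab, W$)
  read a, top W: go to q_2, push ε → (q_2, b, $)
  ε-move, top $: go to q_0, push XX$ → (q_0, b, XX$)
  read b, top X: go to q_0, push ε → (q_0, ε, X$)
All input consumed in state q_0 with stack X$.

X$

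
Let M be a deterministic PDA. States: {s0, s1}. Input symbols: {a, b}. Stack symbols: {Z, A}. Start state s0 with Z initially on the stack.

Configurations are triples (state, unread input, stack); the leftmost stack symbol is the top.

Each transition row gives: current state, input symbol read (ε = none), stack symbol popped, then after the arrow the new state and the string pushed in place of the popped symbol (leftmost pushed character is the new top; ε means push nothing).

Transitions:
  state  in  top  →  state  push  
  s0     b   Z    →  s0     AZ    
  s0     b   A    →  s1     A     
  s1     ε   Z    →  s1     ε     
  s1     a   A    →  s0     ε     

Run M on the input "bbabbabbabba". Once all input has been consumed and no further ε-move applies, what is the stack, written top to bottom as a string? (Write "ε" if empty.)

Z

(s0, bbabbabbabba, Z)
  read b, top Z: go to s0, push AZ → (s0, babbabbabba, AZ)
  read b, top A: go to s1, push A → (s1, abbabbabba, AZ)
  read a, top A: go to s0, push ε → (s0, bbabbabba, Z)
  read b, top Z: go to s0, push AZ → (s0, babbabba, AZ)
  read b, top A: go to s1, push A → (s1, abbabba, AZ)
  read a, top A: go to s0, push ε → (s0, bbabba, Z)
  read b, top Z: go to s0, push AZ → (s0, babba, AZ)
  read b, top A: go to s1, push A → (s1, abba, AZ)
  read a, top A: go to s0, push ε → (s0, bba, Z)
  read b, top Z: go to s0, push AZ → (s0, ba, AZ)
  read b, top A: go to s1, push A → (s1, a, AZ)
  read a, top A: go to s0, push ε → (s0, ε, Z)
All input consumed in state s0 with stack Z.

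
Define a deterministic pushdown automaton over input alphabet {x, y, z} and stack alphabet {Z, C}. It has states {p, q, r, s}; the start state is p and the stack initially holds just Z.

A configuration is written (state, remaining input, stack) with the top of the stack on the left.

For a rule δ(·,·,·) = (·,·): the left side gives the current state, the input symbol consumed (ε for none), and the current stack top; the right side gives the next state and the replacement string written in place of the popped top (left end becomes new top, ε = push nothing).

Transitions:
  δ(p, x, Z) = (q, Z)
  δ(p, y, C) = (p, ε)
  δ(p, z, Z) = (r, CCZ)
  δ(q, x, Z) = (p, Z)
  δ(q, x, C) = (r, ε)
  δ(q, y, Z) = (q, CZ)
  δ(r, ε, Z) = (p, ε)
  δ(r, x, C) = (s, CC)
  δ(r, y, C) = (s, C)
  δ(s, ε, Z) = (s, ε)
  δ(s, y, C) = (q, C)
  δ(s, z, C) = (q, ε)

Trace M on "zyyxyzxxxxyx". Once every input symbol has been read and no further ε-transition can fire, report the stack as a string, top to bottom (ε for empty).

ε

(p, zyyxyzxxxxyx, Z)
  read z, top Z: go to r, push CCZ → (r, yyxyzxxxxyx, CCZ)
  read y, top C: go to s, push C → (s, yxyzxxxxyx, CCZ)
  read y, top C: go to q, push C → (q, xyzxxxxyx, CCZ)
  read x, top C: go to r, push ε → (r, yzxxxxyx, CZ)
  read y, top C: go to s, push C → (s, zxxxxyx, CZ)
  read z, top C: go to q, push ε → (q, xxxxyx, Z)
  read x, top Z: go to p, push Z → (p, xxxyx, Z)
  read x, top Z: go to q, push Z → (q, xxyx, Z)
  read x, top Z: go to p, push Z → (p, xyx, Z)
  read x, top Z: go to q, push Z → (q, yx, Z)
  read y, top Z: go to q, push CZ → (q, x, CZ)
  read x, top C: go to r, push ε → (r, ε, Z)
  ε-move, top Z: go to p, push ε → (p, ε, ε)
All input consumed in state p with stack ε.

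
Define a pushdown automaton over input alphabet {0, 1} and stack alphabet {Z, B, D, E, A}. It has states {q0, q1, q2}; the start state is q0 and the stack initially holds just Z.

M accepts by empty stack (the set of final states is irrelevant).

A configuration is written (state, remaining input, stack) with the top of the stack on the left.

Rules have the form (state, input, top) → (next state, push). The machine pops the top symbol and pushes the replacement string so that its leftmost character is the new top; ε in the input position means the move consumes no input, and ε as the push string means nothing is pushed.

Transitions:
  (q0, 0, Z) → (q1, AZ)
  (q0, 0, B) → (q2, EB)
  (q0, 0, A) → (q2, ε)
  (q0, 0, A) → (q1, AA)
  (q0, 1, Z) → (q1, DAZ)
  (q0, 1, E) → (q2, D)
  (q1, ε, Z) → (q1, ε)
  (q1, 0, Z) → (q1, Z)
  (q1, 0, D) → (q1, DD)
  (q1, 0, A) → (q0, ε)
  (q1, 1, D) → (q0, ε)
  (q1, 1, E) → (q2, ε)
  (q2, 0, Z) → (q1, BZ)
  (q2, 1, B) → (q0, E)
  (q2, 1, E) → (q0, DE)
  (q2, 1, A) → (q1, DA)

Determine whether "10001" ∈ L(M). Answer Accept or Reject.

No computation consumes all input and empties the stack.

Reject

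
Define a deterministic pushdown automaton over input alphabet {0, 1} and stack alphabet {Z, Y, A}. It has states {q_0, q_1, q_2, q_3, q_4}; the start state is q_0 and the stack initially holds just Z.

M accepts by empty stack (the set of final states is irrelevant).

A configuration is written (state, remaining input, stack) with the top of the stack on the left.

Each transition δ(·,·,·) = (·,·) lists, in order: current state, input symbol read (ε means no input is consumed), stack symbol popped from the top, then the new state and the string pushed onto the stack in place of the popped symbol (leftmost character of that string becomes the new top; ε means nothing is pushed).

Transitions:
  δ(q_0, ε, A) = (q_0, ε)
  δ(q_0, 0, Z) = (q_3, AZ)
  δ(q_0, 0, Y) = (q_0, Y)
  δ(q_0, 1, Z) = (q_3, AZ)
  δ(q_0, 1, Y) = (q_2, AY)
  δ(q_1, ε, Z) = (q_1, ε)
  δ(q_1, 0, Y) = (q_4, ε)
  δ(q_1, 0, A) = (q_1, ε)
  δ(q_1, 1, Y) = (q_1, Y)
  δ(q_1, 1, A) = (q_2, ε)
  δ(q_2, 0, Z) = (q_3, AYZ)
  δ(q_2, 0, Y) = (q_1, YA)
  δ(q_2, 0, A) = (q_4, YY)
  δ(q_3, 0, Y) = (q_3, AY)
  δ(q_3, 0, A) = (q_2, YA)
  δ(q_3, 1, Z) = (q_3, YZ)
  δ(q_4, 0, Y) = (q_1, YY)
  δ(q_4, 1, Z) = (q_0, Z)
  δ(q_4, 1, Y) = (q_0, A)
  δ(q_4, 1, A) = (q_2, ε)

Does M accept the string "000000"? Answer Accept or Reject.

Reject

(q_0, 000000, Z) ⊢ (q_3, 00000, AZ) ⊢ (q_2, 0000, YAZ) ⊢ (q_1, 000, YAAZ) ⊢ (q_4, 00, AAZ)
No transition applies at (q_4, 00, AAZ); input not fully consumed.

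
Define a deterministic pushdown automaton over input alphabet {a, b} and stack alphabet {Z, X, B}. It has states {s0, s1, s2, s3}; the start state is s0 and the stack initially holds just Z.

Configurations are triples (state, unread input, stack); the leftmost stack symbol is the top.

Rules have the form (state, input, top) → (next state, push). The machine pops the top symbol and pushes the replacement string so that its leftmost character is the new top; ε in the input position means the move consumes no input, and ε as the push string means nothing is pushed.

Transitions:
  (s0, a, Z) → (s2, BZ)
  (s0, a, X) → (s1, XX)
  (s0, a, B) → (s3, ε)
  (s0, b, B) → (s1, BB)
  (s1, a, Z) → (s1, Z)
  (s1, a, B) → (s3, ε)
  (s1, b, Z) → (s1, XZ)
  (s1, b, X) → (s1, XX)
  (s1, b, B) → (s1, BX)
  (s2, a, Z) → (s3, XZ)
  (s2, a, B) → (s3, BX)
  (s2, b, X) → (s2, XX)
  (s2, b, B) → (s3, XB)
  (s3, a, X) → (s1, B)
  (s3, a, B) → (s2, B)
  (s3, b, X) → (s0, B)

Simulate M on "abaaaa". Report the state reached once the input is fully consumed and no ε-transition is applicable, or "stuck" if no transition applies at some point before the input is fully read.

s3

(s0, abaaaa, Z)
  read a, top Z: go to s2, push BZ → (s2, baaaa, BZ)
  read b, top B: go to s3, push XB → (s3, aaaa, XBZ)
  read a, top X: go to s1, push B → (s1, aaa, BBZ)
  read a, top B: go to s3, push ε → (s3, aa, BZ)
  read a, top B: go to s2, push B → (s2, a, BZ)
  read a, top B: go to s3, push BX → (s3, ε, BXZ)
All input consumed; M is in state s3.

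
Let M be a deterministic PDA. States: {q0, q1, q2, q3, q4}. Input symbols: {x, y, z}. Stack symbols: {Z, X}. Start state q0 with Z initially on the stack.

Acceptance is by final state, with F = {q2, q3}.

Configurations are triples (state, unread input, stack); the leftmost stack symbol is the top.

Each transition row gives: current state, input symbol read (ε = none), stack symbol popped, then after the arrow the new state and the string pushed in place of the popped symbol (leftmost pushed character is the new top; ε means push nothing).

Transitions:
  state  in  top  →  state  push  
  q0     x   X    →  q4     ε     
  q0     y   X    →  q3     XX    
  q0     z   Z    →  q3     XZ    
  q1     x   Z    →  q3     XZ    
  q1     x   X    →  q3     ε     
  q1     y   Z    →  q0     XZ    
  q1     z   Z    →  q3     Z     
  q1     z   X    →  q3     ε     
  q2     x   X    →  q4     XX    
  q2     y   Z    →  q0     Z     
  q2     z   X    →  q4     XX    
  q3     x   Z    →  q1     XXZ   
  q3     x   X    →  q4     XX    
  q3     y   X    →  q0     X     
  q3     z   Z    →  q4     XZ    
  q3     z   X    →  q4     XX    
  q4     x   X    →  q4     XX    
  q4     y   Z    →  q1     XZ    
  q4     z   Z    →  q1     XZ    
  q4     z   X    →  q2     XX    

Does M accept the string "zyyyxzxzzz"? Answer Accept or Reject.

Accept

(q0, zyyyxzxzzz, Z) ⊢ (q3, yyyxzxzzz, XZ) ⊢ (q0, yyxzxzzz, XZ) ⊢ (q3, yxzxzzz, XXZ) ⊢ (q0, xzxzzz, XXZ) ⊢ (q4, zxzzz, XZ) ⊢ (q2, xzzz, XXZ) ⊢ (q4, zzz, XXXZ) ⊢ (q2, zz, XXXXZ) ⊢ (q4, z, XXXXXZ) ⊢ (q2, ε, XXXXXXZ)
All input consumed; state q2 ∈ F.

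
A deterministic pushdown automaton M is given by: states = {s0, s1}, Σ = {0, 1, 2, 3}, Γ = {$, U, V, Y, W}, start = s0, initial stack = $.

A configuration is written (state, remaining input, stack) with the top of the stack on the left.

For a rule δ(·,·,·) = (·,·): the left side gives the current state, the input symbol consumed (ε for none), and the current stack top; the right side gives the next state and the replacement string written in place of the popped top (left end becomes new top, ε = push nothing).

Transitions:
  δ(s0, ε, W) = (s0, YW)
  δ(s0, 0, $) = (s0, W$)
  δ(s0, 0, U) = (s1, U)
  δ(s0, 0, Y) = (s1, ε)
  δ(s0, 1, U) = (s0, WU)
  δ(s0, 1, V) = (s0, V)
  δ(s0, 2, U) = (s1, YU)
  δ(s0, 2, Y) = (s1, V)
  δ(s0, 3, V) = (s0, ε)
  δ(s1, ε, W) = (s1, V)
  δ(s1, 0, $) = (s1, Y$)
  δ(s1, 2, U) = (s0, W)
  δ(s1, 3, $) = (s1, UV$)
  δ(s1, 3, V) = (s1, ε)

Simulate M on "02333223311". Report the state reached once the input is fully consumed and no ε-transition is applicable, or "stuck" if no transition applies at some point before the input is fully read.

(s0, 02333223311, $)
  read 0, top $: go to s0, push W$ → (s0, 2333223311, W$)
  ε-move, top W: go to s0, push YW → (s0, 2333223311, YW$)
  read 2, top Y: go to s1, push V → (s1, 333223311, VW$)
  read 3, top V: go to s1, push ε → (s1, 33223311, W$)
  ε-move, top W: go to s1, push V → (s1, 33223311, V$)
  read 3, top V: go to s1, push ε → (s1, 3223311, $)
  read 3, top $: go to s1, push UV$ → (s1, 223311, UV$)
  read 2, top U: go to s0, push W → (s0, 23311, WV$)
  ε-move, top W: go to s0, push YW → (s0, 23311, YWV$)
  read 2, top Y: go to s1, push V → (s1, 3311, VWV$)
  read 3, top V: go to s1, push ε → (s1, 311, WV$)
  ε-move, top W: go to s1, push V → (s1, 311, VV$)
  read 3, top V: go to s1, push ε → (s1, 11, V$)
No transition for (s1, 1, top V); M blocks with input 11 remaining.

stuck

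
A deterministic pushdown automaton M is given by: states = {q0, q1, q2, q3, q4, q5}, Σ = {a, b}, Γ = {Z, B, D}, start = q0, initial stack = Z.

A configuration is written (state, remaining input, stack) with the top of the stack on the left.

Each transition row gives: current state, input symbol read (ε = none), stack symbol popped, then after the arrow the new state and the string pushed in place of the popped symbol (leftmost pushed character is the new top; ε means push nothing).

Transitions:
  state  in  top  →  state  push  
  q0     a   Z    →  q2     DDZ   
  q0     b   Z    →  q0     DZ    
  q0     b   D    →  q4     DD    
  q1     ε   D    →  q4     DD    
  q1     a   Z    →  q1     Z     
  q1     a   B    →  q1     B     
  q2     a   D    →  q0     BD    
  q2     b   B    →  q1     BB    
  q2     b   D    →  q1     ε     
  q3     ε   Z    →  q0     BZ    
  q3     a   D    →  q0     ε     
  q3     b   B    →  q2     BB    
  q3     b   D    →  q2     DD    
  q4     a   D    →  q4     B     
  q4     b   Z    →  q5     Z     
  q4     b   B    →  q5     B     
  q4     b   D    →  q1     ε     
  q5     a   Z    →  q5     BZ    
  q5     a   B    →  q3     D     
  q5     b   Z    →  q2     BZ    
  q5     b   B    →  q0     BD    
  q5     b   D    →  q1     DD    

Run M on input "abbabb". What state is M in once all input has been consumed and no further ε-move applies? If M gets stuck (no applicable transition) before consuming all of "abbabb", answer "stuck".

(q0, abbabb, Z)
  read a, top Z: go to q2, push DDZ → (q2, bbabb, DDZ)
  read b, top D: go to q1, push ε → (q1, babb, DZ)
  ε-move, top D: go to q4, push DD → (q4, babb, DDZ)
  read b, top D: go to q1, push ε → (q1, abb, DZ)
  ε-move, top D: go to q4, push DD → (q4, abb, DDZ)
  read a, top D: go to q4, push B → (q4, bb, BDZ)
  read b, top B: go to q5, push B → (q5, b, BDZ)
  read b, top B: go to q0, push BD → (q0, ε, BDDZ)
All input consumed; M is in state q0.

q0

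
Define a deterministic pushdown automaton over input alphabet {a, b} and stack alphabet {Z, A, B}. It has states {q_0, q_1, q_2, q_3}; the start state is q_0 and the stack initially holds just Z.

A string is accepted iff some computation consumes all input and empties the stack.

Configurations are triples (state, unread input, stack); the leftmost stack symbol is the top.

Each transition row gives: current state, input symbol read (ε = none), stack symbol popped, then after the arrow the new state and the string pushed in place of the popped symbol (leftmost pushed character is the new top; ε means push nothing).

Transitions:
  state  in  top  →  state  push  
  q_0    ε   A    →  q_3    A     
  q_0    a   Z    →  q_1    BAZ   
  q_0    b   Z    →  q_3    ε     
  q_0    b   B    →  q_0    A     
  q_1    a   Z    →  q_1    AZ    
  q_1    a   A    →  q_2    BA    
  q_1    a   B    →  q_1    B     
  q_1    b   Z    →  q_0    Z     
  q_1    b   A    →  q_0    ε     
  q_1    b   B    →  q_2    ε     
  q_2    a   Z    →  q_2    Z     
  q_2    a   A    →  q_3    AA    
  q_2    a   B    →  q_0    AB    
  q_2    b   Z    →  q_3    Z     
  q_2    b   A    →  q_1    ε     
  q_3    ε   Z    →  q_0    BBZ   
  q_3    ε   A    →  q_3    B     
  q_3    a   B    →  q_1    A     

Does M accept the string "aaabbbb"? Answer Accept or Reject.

Accept

(q_0, aaabbbb, Z)
  read a, top Z: go to q_1, push BAZ → (q_1, aabbbb, BAZ)
  read a, top B: go to q_1, push B → (q_1, abbbb, BAZ)
  read a, top B: go to q_1, push B → (q_1, bbbb, BAZ)
  read b, top B: go to q_2, push ε → (q_2, bbb, AZ)
  read b, top A: go to q_1, push ε → (q_1, bb, Z)
  read b, top Z: go to q_0, push Z → (q_0, b, Z)
  read b, top Z: go to q_3, push ε → (q_3, ε, ε)
All input consumed and the stack is empty.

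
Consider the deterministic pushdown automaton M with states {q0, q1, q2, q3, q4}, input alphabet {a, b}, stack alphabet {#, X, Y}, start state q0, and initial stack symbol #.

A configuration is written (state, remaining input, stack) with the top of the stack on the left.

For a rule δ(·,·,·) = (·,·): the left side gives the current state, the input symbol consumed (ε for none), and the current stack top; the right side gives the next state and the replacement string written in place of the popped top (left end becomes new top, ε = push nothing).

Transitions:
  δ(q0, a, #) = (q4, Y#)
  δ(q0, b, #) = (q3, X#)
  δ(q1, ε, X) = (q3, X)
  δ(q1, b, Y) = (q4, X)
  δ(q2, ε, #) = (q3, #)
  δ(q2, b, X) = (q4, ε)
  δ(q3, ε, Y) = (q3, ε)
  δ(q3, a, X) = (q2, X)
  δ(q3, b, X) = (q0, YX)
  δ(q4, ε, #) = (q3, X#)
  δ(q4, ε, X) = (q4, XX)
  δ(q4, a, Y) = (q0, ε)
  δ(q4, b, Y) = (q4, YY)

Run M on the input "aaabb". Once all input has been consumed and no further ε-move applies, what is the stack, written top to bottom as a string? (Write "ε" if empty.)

YYY#

(q0, aaabb, #)
  read a, top #: go to q4, push Y# → (q4, aabb, Y#)
  read a, top Y: go to q0, push ε → (q0, abb, #)
  read a, top #: go to q4, push Y# → (q4, bb, Y#)
  read b, top Y: go to q4, push YY → (q4, b, YY#)
  read b, top Y: go to q4, push YY → (q4, ε, YYY#)
All input consumed in state q4 with stack YYY#.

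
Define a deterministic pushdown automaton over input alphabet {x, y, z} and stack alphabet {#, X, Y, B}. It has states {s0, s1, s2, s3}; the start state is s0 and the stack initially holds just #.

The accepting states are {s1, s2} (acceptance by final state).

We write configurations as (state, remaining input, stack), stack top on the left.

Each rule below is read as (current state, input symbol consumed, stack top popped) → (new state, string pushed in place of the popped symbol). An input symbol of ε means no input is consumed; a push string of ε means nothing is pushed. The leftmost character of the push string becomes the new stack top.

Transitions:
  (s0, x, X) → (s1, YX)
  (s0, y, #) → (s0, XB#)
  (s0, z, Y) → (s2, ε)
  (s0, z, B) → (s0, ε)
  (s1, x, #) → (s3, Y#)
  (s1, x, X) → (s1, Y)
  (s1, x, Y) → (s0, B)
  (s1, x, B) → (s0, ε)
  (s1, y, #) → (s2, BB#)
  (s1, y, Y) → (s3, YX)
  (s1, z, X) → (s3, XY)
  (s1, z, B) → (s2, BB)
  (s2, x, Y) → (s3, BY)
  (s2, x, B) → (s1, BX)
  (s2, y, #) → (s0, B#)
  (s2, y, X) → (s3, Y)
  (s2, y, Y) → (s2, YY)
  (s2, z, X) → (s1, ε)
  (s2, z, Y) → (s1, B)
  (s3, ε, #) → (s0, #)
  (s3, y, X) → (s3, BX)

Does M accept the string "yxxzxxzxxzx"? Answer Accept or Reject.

(s0, yxxzxxzxxzx, #)
  read y, top #: go to s0, push XB# → (s0, xxzxxzxxzx, XB#)
  read x, top X: go to s1, push YX → (s1, xzxxzxxzx, YXB#)
  read x, top Y: go to s0, push B → (s0, zxxzxxzx, BXB#)
  read z, top B: go to s0, push ε → (s0, xxzxxzx, XB#)
  read x, top X: go to s1, push YX → (s1, xzxxzx, YXB#)
  read x, top Y: go to s0, push B → (s0, zxxzx, BXB#)
  read z, top B: go to s0, push ε → (s0, xxzx, XB#)
  read x, top X: go to s1, push YX → (s1, xzx, YXB#)
  read x, top Y: go to s0, push B → (s0, zx, BXB#)
  read z, top B: go to s0, push ε → (s0, x, XB#)
  read x, top X: go to s1, push YX → (s1, ε, YXB#)
All input consumed; state s1 ∈ F.

Accept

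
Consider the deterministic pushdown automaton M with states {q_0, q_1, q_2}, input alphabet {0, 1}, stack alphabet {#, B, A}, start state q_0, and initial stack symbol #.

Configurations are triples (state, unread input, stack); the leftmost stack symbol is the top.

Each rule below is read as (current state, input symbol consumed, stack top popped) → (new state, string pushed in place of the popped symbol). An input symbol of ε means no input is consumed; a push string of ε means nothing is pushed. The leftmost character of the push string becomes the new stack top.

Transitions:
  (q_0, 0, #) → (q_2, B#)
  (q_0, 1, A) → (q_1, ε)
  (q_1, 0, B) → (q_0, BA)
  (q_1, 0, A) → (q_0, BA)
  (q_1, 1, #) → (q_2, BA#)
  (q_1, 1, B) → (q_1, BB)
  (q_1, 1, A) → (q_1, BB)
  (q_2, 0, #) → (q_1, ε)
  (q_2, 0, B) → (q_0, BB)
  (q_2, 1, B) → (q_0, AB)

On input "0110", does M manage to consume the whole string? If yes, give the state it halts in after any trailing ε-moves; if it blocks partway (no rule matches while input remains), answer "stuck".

(q_0, 0110, #)
  read 0, top #: go to q_2, push B# → (q_2, 110, B#)
  read 1, top B: go to q_0, push AB → (q_0, 10, AB#)
  read 1, top A: go to q_1, push ε → (q_1, 0, B#)
  read 0, top B: go to q_0, push BA → (q_0, ε, BA#)
All input consumed; M is in state q_0.

q_0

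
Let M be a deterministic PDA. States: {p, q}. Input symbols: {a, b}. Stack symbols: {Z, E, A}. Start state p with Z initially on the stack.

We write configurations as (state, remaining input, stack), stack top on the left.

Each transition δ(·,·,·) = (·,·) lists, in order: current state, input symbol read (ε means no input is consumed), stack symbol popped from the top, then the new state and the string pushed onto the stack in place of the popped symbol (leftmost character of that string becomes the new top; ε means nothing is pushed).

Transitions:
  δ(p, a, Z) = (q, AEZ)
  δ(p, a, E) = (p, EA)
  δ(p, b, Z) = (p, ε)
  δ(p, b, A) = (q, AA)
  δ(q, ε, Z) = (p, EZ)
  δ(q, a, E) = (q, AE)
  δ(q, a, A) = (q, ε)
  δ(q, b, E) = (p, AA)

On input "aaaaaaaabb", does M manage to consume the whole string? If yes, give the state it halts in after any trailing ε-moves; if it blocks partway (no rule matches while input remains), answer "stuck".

(p, aaaaaaaabb, Z)
  read a, top Z: go to q, push AEZ → (q, aaaaaaabb, AEZ)
  read a, top A: go to q, push ε → (q, aaaaaabb, EZ)
  read a, top E: go to q, push AE → (q, aaaaabb, AEZ)
  read a, top A: go to q, push ε → (q, aaaabb, EZ)
  read a, top E: go to q, push AE → (q, aaabb, AEZ)
  read a, top A: go to q, push ε → (q, aabb, EZ)
  read a, top E: go to q, push AE → (q, abb, AEZ)
  read a, top A: go to q, push ε → (q, bb, EZ)
  read b, top E: go to p, push AA → (p, b, AAZ)
  read b, top A: go to q, push AA → (q, ε, AAAZ)
All input consumed; M is in state q.

q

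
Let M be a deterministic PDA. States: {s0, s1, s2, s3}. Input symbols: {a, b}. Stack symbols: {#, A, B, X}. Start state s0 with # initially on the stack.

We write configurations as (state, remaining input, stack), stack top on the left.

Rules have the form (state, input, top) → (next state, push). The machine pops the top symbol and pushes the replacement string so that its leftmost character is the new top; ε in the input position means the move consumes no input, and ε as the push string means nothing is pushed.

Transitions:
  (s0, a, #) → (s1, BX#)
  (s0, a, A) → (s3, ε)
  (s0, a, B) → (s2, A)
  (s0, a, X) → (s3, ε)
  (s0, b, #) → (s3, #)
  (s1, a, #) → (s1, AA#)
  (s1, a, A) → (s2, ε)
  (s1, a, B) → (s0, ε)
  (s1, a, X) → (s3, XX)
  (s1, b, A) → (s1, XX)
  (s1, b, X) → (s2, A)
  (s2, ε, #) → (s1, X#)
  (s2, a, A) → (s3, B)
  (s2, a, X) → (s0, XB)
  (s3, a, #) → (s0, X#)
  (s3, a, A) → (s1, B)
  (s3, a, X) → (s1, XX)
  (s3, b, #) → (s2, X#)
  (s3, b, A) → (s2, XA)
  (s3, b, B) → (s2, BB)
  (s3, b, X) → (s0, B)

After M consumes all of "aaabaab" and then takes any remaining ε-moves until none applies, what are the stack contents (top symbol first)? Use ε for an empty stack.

BB#

(s0, aaabaab, #)
  read a, top #: go to s1, push BX# → (s1, aabaab, BX#)
  read a, top B: go to s0, push ε → (s0, abaab, X#)
  read a, top X: go to s3, push ε → (s3, baab, #)
  read b, top #: go to s2, push X# → (s2, aab, X#)
  read a, top X: go to s0, push XB → (s0, ab, XB#)
  read a, top X: go to s3, push ε → (s3, b, B#)
  read b, top B: go to s2, push BB → (s2, ε, BB#)
All input consumed in state s2 with stack BB#.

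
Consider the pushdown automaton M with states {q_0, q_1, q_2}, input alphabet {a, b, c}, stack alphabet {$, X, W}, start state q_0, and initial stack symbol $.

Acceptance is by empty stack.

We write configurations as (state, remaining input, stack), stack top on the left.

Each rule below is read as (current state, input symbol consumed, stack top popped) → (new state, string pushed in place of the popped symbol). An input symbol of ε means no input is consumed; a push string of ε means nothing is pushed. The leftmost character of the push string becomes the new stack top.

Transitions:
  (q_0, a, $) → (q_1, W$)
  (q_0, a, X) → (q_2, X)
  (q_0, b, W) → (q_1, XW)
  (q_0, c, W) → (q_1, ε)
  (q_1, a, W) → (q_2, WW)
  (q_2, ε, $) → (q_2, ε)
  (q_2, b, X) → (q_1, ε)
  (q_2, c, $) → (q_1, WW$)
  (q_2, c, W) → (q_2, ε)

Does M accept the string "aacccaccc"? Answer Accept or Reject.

Accept

One accepting computation: (q_0, aacccaccc, $) ⊢ (q_1, acccaccc, W$) ⊢ (q_2, cccaccc, WW$) ⊢ (q_2, ccaccc, W$) ⊢ (q_2, caccc, $) ⊢ (q_1, accc, WW$) ⊢ (q_2, ccc, WWW$) ⊢ (q_2, cc, WW$) ⊢ (q_2, c, W$) ⊢ (q_2, ε, $) ⊢ (q_2, ε, ε)
All input consumed and the stack is empty.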